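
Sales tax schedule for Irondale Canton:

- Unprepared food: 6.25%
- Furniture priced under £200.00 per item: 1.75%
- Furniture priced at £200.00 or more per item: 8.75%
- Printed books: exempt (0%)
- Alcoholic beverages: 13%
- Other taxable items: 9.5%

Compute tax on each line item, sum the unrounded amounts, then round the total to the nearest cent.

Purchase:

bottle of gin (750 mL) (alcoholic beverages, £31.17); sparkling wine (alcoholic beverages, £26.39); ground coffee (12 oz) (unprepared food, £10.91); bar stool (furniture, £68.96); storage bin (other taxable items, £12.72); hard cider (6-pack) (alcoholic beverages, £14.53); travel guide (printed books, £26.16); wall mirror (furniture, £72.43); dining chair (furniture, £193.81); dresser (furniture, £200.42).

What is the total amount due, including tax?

Bottle of gin (750 mL) £31.17: alcoholic beverages → 13% → £4.0521
Sparkling wine £26.39: alcoholic beverages → 13% → £3.4307
Ground coffee (12 oz) £10.91: unprepared food → 6.25% → £0.681875
Bar stool £68.96: furniture, under £200.00 → 1.75% → £1.2068
Storage bin £12.72: other taxable items → 9.5% → £1.2084
Hard cider (6-pack) £14.53: alcoholic beverages → 13% → £1.8889
Travel guide £26.16: printed books → 0% → £0.00
Wall mirror £72.43: furniture, under £200.00 → 1.75% → £1.267525
Dining chair £193.81: furniture, under £200.00 → 1.75% → £3.391675
Dresser £200.42: furniture, £200.00 or more → 8.75% → £17.53675
Subtotal = £657.50; unrounded tax = £34.664725 → £34.66; total due = £692.16

£692.16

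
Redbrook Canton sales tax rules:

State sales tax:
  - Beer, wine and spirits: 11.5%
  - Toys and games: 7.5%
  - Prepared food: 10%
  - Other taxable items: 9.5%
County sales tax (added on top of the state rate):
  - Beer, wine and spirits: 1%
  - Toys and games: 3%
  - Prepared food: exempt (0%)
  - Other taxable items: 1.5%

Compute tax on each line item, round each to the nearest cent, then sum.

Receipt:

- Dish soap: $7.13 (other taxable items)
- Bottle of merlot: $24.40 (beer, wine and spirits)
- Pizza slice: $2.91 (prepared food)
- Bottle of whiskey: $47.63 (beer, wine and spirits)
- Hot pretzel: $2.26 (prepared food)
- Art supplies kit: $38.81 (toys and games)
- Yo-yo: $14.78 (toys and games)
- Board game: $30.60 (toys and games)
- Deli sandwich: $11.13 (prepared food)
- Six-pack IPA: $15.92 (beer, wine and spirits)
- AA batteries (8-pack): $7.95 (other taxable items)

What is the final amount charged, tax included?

Dish soap $7.13: other taxable items → 9.5% + 1.5% county = 11% → $0.78
Bottle of merlot $24.40: beer, wine and spirits → 11.5% + 1% county = 12.5% → $3.05
Pizza slice $2.91: prepared food → 10% + 0% county = 10% → $0.29
Bottle of whiskey $47.63: beer, wine and spirits → 11.5% + 1% county = 12.5% → $5.95
Hot pretzel $2.26: prepared food → 10% + 0% county = 10% → $0.23
Art supplies kit $38.81: toys and games → 7.5% + 3% county = 10.5% → $4.08
Yo-yo $14.78: toys and games → 7.5% + 3% county = 10.5% → $1.55
Board game $30.60: toys and games → 7.5% + 3% county = 10.5% → $3.21
Deli sandwich $11.13: prepared food → 10% + 0% county = 10% → $1.11
Six-pack IPA $15.92: beer, wine and spirits → 11.5% + 1% county = 12.5% → $1.99
AA batteries (8-pack) $7.95: other taxable items → 9.5% + 1.5% county = 11% → $0.87
Subtotal = $203.52; tax = $23.11; total due = $226.63

$226.63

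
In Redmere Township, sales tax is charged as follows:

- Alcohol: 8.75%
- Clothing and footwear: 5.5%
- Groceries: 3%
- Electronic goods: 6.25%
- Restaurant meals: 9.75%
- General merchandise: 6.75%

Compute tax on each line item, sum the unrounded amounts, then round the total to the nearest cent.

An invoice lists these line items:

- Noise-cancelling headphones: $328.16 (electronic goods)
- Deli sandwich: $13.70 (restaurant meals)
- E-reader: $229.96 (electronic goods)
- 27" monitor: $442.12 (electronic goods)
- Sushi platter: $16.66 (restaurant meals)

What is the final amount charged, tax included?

$1096.08

Noise-cancelling headphones $328.16: electronic goods → 6.25% → $20.51
Deli sandwich $13.70: restaurant meals → 9.75% → $1.33575
E-reader $229.96: electronic goods → 6.25% → $14.3725
27" monitor $442.12: electronic goods → 6.25% → $27.6325
Sushi platter $16.66: restaurant meals → 9.75% → $1.62435
Subtotal = $1030.60; unrounded tax = $65.4751 → $65.48; total due = $1096.08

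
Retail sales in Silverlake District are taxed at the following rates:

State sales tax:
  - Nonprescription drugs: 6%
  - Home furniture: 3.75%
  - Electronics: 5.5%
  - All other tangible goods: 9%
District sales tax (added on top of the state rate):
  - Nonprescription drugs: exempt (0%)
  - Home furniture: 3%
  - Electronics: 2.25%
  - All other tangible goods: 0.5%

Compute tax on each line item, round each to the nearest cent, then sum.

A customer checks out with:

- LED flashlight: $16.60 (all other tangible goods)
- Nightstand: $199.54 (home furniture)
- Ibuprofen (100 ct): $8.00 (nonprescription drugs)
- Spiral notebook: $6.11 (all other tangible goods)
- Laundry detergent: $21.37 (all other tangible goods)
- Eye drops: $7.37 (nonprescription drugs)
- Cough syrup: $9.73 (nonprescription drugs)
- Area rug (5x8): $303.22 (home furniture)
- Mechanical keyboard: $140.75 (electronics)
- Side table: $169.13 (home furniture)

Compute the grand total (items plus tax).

LED flashlight $16.60: all other tangible goods → 9% + 0.5% district = 9.5% → $1.58
Nightstand $199.54: home furniture → 3.75% + 3% district = 6.75% → $13.47
Ibuprofen (100 ct) $8.00: nonprescription drugs → 6% + 0% district = 6% → $0.48
Spiral notebook $6.11: all other tangible goods → 9% + 0.5% district = 9.5% → $0.58
Laundry detergent $21.37: all other tangible goods → 9% + 0.5% district = 9.5% → $2.03
Eye drops $7.37: nonprescription drugs → 6% + 0% district = 6% → $0.44
Cough syrup $9.73: nonprescription drugs → 6% + 0% district = 6% → $0.58
Area rug (5x8) $303.22: home furniture → 3.75% + 3% district = 6.75% → $20.47
Mechanical keyboard $140.75: electronics → 5.5% + 2.25% district = 7.75% → $10.91
Side table $169.13: home furniture → 3.75% + 3% district = 6.75% → $11.42
Subtotal = $881.82; tax = $61.96; total due = $943.78

$943.78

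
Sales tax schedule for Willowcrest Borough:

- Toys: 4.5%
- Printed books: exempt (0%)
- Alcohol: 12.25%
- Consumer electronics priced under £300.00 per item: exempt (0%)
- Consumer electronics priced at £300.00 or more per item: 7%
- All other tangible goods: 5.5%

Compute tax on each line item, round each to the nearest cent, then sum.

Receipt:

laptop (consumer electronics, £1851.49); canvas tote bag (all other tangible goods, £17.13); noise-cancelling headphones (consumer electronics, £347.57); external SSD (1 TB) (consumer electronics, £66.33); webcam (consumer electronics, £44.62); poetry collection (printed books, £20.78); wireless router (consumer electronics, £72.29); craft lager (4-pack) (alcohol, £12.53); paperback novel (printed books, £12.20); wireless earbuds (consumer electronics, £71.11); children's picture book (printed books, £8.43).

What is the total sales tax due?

£156.40

Laptop £1851.49: consumer electronics, £300.00 or more → 7% → £129.60
Canvas tote bag £17.13: all other tangible goods → 5.5% → £0.94
Noise-cancelling headphones £347.57: consumer electronics, £300.00 or more → 7% → £24.33
External SSD (1 TB) £66.33: consumer electronics, under £300.00 → 0% → £0.00
Webcam £44.62: consumer electronics, under £300.00 → 0% → £0.00
Poetry collection £20.78: printed books → 0% → £0.00
Wireless router £72.29: consumer electronics, under £300.00 → 0% → £0.00
Craft lager (4-pack) £12.53: alcohol → 12.25% → £1.53
Paperback novel £12.20: printed books → 0% → £0.00
Wireless earbuds £71.11: consumer electronics, under £300.00 → 0% → £0.00
Children's picture book £8.43: printed books → 0% → £0.00
Total tax = £129.60 + £0.94 + £24.33 + £1.53 = £156.40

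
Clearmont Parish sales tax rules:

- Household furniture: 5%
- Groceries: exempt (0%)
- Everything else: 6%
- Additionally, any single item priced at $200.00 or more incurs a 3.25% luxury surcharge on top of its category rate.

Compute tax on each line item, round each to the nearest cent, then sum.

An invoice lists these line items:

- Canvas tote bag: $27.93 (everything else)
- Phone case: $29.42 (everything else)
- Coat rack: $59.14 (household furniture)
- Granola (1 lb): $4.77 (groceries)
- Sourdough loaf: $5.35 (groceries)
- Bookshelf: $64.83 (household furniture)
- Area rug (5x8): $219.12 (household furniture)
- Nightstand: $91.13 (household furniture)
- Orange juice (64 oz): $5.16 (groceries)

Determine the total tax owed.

$32.29

Canvas tote bag $27.93: everything else → 6% → $1.68
Phone case $29.42: everything else → 6% → $1.77
Coat rack $59.14: household furniture → 5% → $2.96
Granola (1 lb) $4.77: groceries → 0% → $0.00
Sourdough loaf $5.35: groceries → 0% → $0.00
Bookshelf $64.83: household furniture → 5% → $3.24
Area rug (5x8) $219.12: household furniture → 5% + 3.25% surcharge = 8.25% → $18.08
Nightstand $91.13: household furniture → 5% → $4.56
Orange juice (64 oz) $5.16: groceries → 0% → $0.00
Total tax = $1.68 + $1.77 + $2.96 + $3.24 + $18.08 + $4.56 = $32.29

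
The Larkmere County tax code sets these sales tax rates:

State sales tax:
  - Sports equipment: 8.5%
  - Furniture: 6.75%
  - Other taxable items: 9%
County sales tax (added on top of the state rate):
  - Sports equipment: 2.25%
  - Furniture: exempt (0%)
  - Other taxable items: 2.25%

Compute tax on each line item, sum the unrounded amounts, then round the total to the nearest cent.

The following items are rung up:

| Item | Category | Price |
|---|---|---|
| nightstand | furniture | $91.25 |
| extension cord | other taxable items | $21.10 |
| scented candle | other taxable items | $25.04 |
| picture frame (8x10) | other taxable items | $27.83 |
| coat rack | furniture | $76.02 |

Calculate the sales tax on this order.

$19.61

Nightstand $91.25: furniture → 6.75% + 0% county = 6.75% → $6.159375
Extension cord $21.10: other taxable items → 9% + 2.25% county = 11.25% → $2.37375
Scented candle $25.04: other taxable items → 9% + 2.25% county = 11.25% → $2.817
Picture frame (8x10) $27.83: other taxable items → 9% + 2.25% county = 11.25% → $3.130875
Coat rack $76.02: furniture → 6.75% + 0% county = 6.75% → $5.13135
Unrounded tax sum = $19.61235 → $19.61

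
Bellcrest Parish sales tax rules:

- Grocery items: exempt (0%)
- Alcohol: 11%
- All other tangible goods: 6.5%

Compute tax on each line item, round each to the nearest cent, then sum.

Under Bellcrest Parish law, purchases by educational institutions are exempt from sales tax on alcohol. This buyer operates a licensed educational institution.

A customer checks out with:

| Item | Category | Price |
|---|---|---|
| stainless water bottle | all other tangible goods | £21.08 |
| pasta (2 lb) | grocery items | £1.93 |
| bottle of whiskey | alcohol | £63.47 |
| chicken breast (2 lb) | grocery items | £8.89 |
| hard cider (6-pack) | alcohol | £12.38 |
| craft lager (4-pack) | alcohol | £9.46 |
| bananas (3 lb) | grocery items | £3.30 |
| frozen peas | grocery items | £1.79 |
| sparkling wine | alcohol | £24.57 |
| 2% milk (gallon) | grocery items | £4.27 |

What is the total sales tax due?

£1.37

Stainless water bottle £21.08: all other tangible goods → 6.5% → £1.37
Pasta (2 lb) £1.93: grocery items → 0% → £0.00
Bottle of whiskey £63.47: alcohol, buyer-exempt → 0% → £0.00
Chicken breast (2 lb) £8.89: grocery items → 0% → £0.00
Hard cider (6-pack) £12.38: alcohol, buyer-exempt → 0% → £0.00
Craft lager (4-pack) £9.46: alcohol, buyer-exempt → 0% → £0.00
Bananas (3 lb) £3.30: grocery items → 0% → £0.00
Frozen peas £1.79: grocery items → 0% → £0.00
Sparkling wine £24.57: alcohol, buyer-exempt → 0% → £0.00
2% milk (gallon) £4.27: grocery items → 0% → £0.00
Total tax = £1.37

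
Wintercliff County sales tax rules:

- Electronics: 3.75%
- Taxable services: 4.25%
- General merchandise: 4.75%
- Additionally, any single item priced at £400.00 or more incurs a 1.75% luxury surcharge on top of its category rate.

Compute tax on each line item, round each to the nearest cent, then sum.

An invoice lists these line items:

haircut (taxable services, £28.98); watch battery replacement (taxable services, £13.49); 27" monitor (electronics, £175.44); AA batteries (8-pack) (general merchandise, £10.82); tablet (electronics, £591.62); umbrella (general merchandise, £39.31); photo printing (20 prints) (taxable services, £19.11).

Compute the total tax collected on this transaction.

£44.11

Haircut £28.98: taxable services → 4.25% → £1.23
Watch battery replacement £13.49: taxable services → 4.25% → £0.57
27" monitor £175.44: electronics → 3.75% → £6.58
AA batteries (8-pack) £10.82: general merchandise → 4.75% → £0.51
Tablet £591.62: electronics → 3.75% + 1.75% surcharge = 5.5% → £32.54
Umbrella £39.31: general merchandise → 4.75% → £1.87
Photo printing (20 prints) £19.11: taxable services → 4.25% → £0.81
Total tax = £1.23 + £0.57 + £6.58 + £0.51 + £32.54 + £1.87 + £0.81 = £44.11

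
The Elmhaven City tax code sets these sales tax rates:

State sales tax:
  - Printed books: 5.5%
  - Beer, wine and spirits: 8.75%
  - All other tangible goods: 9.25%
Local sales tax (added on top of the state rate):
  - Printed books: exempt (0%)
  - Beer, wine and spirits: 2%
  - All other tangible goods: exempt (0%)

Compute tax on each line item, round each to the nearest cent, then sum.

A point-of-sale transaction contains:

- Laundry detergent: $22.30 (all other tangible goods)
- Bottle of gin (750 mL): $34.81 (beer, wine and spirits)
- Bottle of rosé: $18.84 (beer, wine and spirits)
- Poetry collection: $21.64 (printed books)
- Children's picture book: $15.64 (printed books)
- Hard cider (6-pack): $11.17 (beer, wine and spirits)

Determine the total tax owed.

$11.08

Laundry detergent $22.30: all other tangible goods → 9.25% + 0% local = 9.25% → $2.06
Bottle of gin (750 mL) $34.81: beer, wine and spirits → 8.75% + 2% local = 10.75% → $3.74
Bottle of rosé $18.84: beer, wine and spirits → 8.75% + 2% local = 10.75% → $2.03
Poetry collection $21.64: printed books → 5.5% + 0% local = 5.5% → $1.19
Children's picture book $15.64: printed books → 5.5% + 0% local = 5.5% → $0.86
Hard cider (6-pack) $11.17: beer, wine and spirits → 8.75% + 2% local = 10.75% → $1.20
Total tax = $2.06 + $3.74 + $2.03 + $1.19 + $0.86 + $1.20 = $11.08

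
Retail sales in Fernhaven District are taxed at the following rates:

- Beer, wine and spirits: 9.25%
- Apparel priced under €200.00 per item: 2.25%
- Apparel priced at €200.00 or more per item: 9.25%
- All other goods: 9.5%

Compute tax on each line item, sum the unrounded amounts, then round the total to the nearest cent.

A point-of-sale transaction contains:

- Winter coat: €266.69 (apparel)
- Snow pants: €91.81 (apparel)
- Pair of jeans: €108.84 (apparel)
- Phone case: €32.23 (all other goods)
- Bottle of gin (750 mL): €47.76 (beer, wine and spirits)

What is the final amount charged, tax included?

Winter coat €266.69: apparel, €200.00 or more → 9.25% → €24.668825
Snow pants €91.81: apparel, under €200.00 → 2.25% → €2.065725
Pair of jeans €108.84: apparel, under €200.00 → 2.25% → €2.4489
Phone case €32.23: all other goods → 9.5% → €3.06185
Bottle of gin (750 mL) €47.76: beer, wine and spirits → 9.25% → €4.4178
Subtotal = €547.33; unrounded tax = €36.6631 → €36.66; total due = €583.99

€583.99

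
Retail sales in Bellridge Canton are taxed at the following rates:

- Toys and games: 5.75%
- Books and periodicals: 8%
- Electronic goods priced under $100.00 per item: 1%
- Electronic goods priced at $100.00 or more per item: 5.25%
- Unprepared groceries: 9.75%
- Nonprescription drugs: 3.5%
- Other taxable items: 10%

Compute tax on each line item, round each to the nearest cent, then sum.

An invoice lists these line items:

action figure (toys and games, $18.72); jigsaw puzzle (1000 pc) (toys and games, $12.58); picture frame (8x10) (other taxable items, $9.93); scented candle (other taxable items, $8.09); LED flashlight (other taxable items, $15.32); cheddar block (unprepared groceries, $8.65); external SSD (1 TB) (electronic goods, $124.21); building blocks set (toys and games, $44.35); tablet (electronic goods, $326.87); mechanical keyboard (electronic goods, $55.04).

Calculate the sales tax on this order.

Action figure $18.72: toys and games → 5.75% → $1.08
Jigsaw puzzle (1000 pc) $12.58: toys and games → 5.75% → $0.72
Picture frame (8x10) $9.93: other taxable items → 10% → $0.99
Scented candle $8.09: other taxable items → 10% → $0.81
LED flashlight $15.32: other taxable items → 10% → $1.53
Cheddar block $8.65: unprepared groceries → 9.75% → $0.84
External SSD (1 TB) $124.21: electronic goods, $100.00 or more → 5.25% → $6.52
Building blocks set $44.35: toys and games → 5.75% → $2.55
Tablet $326.87: electronic goods, $100.00 or more → 5.25% → $17.16
Mechanical keyboard $55.04: electronic goods, under $100.00 → 1% → $0.55
Total tax = $1.08 + $0.72 + $0.99 + $0.81 + $1.53 + $0.84 + $6.52 + $2.55 + $17.16 + $0.55 = $32.75

$32.75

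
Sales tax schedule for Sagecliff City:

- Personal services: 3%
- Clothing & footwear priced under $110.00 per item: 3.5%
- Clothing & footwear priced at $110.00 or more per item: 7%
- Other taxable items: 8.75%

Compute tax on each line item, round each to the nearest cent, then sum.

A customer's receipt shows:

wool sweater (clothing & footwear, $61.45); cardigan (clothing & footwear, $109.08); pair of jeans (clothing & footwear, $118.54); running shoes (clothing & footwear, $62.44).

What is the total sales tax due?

$16.46

Wool sweater $61.45: clothing & footwear, under $110.00 → 3.5% → $2.15
Cardigan $109.08: clothing & footwear, under $110.00 → 3.5% → $3.82
Pair of jeans $118.54: clothing & footwear, $110.00 or more → 7% → $8.30
Running shoes $62.44: clothing & footwear, under $110.00 → 3.5% → $2.19
Total tax = $2.15 + $3.82 + $8.30 + $2.19 = $16.46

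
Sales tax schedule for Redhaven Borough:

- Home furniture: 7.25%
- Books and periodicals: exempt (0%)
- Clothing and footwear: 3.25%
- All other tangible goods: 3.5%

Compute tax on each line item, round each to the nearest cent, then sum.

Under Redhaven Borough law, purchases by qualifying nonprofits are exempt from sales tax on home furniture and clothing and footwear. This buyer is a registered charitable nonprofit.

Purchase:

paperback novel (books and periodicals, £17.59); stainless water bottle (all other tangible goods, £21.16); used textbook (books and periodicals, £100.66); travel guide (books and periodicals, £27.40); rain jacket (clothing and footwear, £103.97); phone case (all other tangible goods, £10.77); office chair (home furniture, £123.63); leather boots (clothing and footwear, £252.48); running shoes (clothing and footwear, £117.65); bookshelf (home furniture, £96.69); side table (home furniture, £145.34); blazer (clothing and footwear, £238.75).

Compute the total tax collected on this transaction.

£1.12

Paperback novel £17.59: books and periodicals → 0% → £0.00
Stainless water bottle £21.16: all other tangible goods → 3.5% → £0.74
Used textbook £100.66: books and periodicals → 0% → £0.00
Travel guide £27.40: books and periodicals → 0% → £0.00
Rain jacket £103.97: clothing and footwear, buyer-exempt → 0% → £0.00
Phone case £10.77: all other tangible goods → 3.5% → £0.38
Office chair £123.63: home furniture, buyer-exempt → 0% → £0.00
Leather boots £252.48: clothing and footwear, buyer-exempt → 0% → £0.00
Running shoes £117.65: clothing and footwear, buyer-exempt → 0% → £0.00
Bookshelf £96.69: home furniture, buyer-exempt → 0% → £0.00
Side table £145.34: home furniture, buyer-exempt → 0% → £0.00
Blazer £238.75: clothing and footwear, buyer-exempt → 0% → £0.00
Total tax = £0.74 + £0.38 = £1.12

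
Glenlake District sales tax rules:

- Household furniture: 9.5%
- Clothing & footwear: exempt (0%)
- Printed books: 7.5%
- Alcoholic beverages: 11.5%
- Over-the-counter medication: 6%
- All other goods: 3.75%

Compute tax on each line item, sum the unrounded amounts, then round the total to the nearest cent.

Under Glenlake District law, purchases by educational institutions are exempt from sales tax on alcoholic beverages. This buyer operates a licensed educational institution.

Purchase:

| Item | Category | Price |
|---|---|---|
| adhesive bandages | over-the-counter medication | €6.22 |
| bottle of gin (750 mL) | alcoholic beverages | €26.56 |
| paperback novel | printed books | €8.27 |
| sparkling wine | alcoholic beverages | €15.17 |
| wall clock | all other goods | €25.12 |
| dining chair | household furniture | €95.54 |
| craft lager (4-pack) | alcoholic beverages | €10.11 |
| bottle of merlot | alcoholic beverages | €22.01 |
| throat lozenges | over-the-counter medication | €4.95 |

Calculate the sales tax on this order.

€11.31

Adhesive bandages €6.22: over-the-counter medication → 6% → €0.3732
Bottle of gin (750 mL) €26.56: alcoholic beverages, buyer-exempt → 0% → €0.00
Paperback novel €8.27: printed books → 7.5% → €0.62025
Sparkling wine €15.17: alcoholic beverages, buyer-exempt → 0% → €0.00
Wall clock €25.12: all other goods → 3.75% → €0.942
Dining chair €95.54: household furniture → 9.5% → €9.0763
Craft lager (4-pack) €10.11: alcoholic beverages, buyer-exempt → 0% → €0.00
Bottle of merlot €22.01: alcoholic beverages, buyer-exempt → 0% → €0.00
Throat lozenges €4.95: over-the-counter medication → 6% → €0.297
Unrounded tax sum = €11.30875 → €11.31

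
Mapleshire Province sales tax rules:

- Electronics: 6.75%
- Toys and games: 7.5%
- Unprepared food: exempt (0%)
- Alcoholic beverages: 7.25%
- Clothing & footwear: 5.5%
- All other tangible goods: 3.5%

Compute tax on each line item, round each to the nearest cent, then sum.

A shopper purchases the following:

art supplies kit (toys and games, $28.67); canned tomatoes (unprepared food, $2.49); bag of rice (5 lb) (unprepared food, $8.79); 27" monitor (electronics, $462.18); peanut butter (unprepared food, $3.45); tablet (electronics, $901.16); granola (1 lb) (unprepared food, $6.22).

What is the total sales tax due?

$94.18

Art supplies kit $28.67: toys and games → 7.5% → $2.15
Canned tomatoes $2.49: unprepared food → 0% → $0.00
Bag of rice (5 lb) $8.79: unprepared food → 0% → $0.00
27" monitor $462.18: electronics → 6.75% → $31.20
Peanut butter $3.45: unprepared food → 0% → $0.00
Tablet $901.16: electronics → 6.75% → $60.83
Granola (1 lb) $6.22: unprepared food → 0% → $0.00
Total tax = $2.15 + $31.20 + $60.83 = $94.18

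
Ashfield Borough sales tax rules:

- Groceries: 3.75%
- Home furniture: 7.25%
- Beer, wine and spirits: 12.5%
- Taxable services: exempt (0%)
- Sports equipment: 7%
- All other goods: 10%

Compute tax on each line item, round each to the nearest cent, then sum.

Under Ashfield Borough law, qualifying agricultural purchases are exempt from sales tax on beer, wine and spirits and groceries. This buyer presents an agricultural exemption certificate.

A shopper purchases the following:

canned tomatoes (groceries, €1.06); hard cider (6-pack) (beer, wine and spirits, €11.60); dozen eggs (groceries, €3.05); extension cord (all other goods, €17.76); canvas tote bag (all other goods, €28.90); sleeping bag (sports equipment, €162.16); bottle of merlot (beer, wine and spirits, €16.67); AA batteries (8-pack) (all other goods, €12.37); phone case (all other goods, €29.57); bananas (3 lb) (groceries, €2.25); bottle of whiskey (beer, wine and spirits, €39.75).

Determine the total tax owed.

Canned tomatoes €1.06: groceries, buyer-exempt → 0% → €0.00
Hard cider (6-pack) €11.60: beer, wine and spirits, buyer-exempt → 0% → €0.00
Dozen eggs €3.05: groceries, buyer-exempt → 0% → €0.00
Extension cord €17.76: all other goods → 10% → €1.78
Canvas tote bag €28.90: all other goods → 10% → €2.89
Sleeping bag €162.16: sports equipment → 7% → €11.35
Bottle of merlot €16.67: beer, wine and spirits, buyer-exempt → 0% → €0.00
AA batteries (8-pack) €12.37: all other goods → 10% → €1.24
Phone case €29.57: all other goods → 10% → €2.96
Bananas (3 lb) €2.25: groceries, buyer-exempt → 0% → €0.00
Bottle of whiskey €39.75: beer, wine and spirits, buyer-exempt → 0% → €0.00
Total tax = €1.78 + €2.89 + €11.35 + €1.24 + €2.96 = €20.22

€20.22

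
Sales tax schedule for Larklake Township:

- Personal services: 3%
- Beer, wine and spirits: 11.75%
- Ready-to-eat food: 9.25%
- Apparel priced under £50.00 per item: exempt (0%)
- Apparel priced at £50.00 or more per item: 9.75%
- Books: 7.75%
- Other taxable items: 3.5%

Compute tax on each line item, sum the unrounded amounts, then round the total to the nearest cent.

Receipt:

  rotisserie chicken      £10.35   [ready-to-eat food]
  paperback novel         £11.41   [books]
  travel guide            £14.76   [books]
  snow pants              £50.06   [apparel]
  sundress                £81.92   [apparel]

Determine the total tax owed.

Rotisserie chicken £10.35: ready-to-eat food → 9.25% → £0.957375
Paperback novel £11.41: books → 7.75% → £0.884275
Travel guide £14.76: books → 7.75% → £1.1439
Snow pants £50.06: apparel, £50.00 or more → 9.75% → £4.88085
Sundress £81.92: apparel, £50.00 or more → 9.75% → £7.9872
Unrounded tax sum = £15.8536 → £15.85

£15.85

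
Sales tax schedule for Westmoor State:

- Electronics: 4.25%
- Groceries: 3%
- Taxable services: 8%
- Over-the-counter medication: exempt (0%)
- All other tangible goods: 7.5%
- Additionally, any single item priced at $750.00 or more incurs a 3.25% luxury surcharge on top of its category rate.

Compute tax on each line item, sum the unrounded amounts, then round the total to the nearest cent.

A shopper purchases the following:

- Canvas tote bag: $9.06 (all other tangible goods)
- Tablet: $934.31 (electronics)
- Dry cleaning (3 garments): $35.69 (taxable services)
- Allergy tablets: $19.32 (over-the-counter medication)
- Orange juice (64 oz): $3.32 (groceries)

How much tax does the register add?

$73.71

Canvas tote bag $9.06: all other tangible goods → 7.5% → $0.6795
Tablet $934.31: electronics → 4.25% + 3.25% surcharge = 7.5% → $70.07325
Dry cleaning (3 garments) $35.69: taxable services → 8% → $2.8552
Allergy tablets $19.32: over-the-counter medication → 0% → $0.00
Orange juice (64 oz) $3.32: groceries → 3% → $0.0996
Unrounded tax sum = $73.70755 → $73.71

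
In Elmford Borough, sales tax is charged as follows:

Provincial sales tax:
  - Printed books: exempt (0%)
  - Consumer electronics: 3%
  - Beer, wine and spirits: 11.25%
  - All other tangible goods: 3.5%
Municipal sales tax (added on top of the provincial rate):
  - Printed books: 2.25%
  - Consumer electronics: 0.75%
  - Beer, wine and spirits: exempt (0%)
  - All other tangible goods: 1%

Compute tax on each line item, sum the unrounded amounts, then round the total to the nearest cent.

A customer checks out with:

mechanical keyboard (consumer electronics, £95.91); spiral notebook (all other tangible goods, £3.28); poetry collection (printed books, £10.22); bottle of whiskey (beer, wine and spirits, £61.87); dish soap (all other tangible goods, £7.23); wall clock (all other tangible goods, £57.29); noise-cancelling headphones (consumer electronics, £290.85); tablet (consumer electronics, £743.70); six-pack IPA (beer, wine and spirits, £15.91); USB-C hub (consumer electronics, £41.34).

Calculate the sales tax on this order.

£55.97

Mechanical keyboard £95.91: consumer electronics → 3% + 0.75% municipal = 3.75% → £3.596625
Spiral notebook £3.28: all other tangible goods → 3.5% + 1% municipal = 4.5% → £0.1476
Poetry collection £10.22: printed books → 0% + 2.25% municipal = 2.25% → £0.22995
Bottle of whiskey £61.87: beer, wine and spirits → 11.25% + 0% municipal = 11.25% → £6.960375
Dish soap £7.23: all other tangible goods → 3.5% + 1% municipal = 4.5% → £0.32535
Wall clock £57.29: all other tangible goods → 3.5% + 1% municipal = 4.5% → £2.57805
Noise-cancelling headphones £290.85: consumer electronics → 3% + 0.75% municipal = 3.75% → £10.906875
Tablet £743.70: consumer electronics → 3% + 0.75% municipal = 3.75% → £27.88875
Six-pack IPA £15.91: beer, wine and spirits → 11.25% + 0% municipal = 11.25% → £1.789875
USB-C hub £41.34: consumer electronics → 3% + 0.75% municipal = 3.75% → £1.55025
Unrounded tax sum = £55.9737 → £55.97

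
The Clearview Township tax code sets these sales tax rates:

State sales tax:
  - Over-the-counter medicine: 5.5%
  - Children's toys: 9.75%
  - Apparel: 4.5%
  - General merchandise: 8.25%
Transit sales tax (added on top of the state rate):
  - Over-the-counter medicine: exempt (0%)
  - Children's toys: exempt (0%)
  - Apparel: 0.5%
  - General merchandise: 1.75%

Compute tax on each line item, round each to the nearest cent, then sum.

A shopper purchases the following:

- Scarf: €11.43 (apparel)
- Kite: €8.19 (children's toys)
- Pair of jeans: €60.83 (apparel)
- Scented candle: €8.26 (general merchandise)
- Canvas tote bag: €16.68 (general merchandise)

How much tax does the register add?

Scarf €11.43: apparel → 4.5% + 0.5% transit = 5% → €0.57
Kite €8.19: children's toys → 9.75% + 0% transit = 9.75% → €0.80
Pair of jeans €60.83: apparel → 4.5% + 0.5% transit = 5% → €3.04
Scented candle €8.26: general merchandise → 8.25% + 1.75% transit = 10% → €0.83
Canvas tote bag €16.68: general merchandise → 8.25% + 1.75% transit = 10% → €1.67
Total tax = €0.57 + €0.80 + €3.04 + €0.83 + €1.67 = €6.91

€6.91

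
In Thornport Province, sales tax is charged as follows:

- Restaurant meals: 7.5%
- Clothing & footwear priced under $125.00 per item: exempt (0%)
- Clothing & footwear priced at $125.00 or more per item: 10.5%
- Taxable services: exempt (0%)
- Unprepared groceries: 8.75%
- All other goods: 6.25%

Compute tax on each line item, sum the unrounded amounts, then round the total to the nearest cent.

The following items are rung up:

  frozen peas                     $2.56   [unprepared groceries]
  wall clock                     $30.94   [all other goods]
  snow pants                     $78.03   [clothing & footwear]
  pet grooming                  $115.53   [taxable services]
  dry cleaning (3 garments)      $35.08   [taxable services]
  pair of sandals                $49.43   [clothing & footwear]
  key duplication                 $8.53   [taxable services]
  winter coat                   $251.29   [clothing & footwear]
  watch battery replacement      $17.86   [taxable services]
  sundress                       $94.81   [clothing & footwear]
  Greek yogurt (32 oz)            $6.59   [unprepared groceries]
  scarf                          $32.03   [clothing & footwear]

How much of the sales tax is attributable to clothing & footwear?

Snow pants $78.03: clothing & footwear, under $125.00 → 0% → $0.00
Pair of sandals $49.43: clothing & footwear, under $125.00 → 0% → $0.00
Winter coat $251.29: clothing & footwear, $125.00 or more → 10.5% → $26.38545
Sundress $94.81: clothing & footwear, under $125.00 → 0% → $0.00
Scarf $32.03: clothing & footwear, under $125.00 → 0% → $0.00
Tax on clothing & footwear: unrounded sum = $26.38545 → $26.39

$26.39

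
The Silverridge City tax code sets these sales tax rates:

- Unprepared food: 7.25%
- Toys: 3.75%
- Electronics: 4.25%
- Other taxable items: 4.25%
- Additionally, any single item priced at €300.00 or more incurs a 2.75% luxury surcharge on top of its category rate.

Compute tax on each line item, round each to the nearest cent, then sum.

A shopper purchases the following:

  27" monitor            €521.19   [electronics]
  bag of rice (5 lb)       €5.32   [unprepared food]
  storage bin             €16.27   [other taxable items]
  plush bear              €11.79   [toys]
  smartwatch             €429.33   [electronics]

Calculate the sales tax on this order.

€68.05

27" monitor €521.19: electronics → 4.25% + 2.75% surcharge = 7% → €36.48
Bag of rice (5 lb) €5.32: unprepared food → 7.25% → €0.39
Storage bin €16.27: other taxable items → 4.25% → €0.69
Plush bear €11.79: toys → 3.75% → €0.44
Smartwatch €429.33: electronics → 4.25% + 2.75% surcharge = 7% → €30.05
Total tax = €36.48 + €0.39 + €0.69 + €0.44 + €30.05 = €68.05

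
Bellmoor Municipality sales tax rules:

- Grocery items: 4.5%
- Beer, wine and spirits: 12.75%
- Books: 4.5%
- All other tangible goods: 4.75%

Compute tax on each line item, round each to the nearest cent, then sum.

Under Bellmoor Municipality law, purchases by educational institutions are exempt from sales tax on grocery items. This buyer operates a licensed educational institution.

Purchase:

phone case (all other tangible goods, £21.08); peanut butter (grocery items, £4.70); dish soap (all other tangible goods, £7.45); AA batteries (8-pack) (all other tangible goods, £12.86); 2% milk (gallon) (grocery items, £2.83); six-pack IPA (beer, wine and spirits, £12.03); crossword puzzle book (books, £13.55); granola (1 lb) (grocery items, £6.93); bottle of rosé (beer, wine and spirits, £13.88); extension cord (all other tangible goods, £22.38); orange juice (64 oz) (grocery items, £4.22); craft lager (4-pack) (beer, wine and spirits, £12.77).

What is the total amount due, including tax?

Phone case £21.08: all other tangible goods → 4.75% → £1.00
Peanut butter £4.70: grocery items, buyer-exempt → 0% → £0.00
Dish soap £7.45: all other tangible goods → 4.75% → £0.35
AA batteries (8-pack) £12.86: all other tangible goods → 4.75% → £0.61
2% milk (gallon) £2.83: grocery items, buyer-exempt → 0% → £0.00
Six-pack IPA £12.03: beer, wine and spirits → 12.75% → £1.53
Crossword puzzle book £13.55: books → 4.5% → £0.61
Granola (1 lb) £6.93: grocery items, buyer-exempt → 0% → £0.00
Bottle of rosé £13.88: beer, wine and spirits → 12.75% → £1.77
Extension cord £22.38: all other tangible goods → 4.75% → £1.06
Orange juice (64 oz) £4.22: grocery items, buyer-exempt → 0% → £0.00
Craft lager (4-pack) £12.77: beer, wine and spirits → 12.75% → £1.63
Subtotal = £134.68; tax = £8.56; total due = £143.24

£143.24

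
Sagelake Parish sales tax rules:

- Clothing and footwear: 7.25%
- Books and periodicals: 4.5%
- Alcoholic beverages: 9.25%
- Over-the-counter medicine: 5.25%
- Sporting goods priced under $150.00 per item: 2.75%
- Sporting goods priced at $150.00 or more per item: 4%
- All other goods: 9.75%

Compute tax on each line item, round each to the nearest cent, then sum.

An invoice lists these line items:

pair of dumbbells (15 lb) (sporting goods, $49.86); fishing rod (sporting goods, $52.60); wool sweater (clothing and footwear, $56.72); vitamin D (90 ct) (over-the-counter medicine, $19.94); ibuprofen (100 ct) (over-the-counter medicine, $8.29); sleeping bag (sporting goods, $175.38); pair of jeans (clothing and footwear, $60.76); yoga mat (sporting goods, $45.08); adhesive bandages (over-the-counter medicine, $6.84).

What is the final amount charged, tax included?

$496.92

Pair of dumbbells (15 lb) $49.86: sporting goods, under $150.00 → 2.75% → $1.37
Fishing rod $52.60: sporting goods, under $150.00 → 2.75% → $1.45
Wool sweater $56.72: clothing and footwear → 7.25% → $4.11
Vitamin D (90 ct) $19.94: over-the-counter medicine → 5.25% → $1.05
Ibuprofen (100 ct) $8.29: over-the-counter medicine → 5.25% → $0.44
Sleeping bag $175.38: sporting goods, $150.00 or more → 4% → $7.02
Pair of jeans $60.76: clothing and footwear → 7.25% → $4.41
Yoga mat $45.08: sporting goods, under $150.00 → 2.75% → $1.24
Adhesive bandages $6.84: over-the-counter medicine → 5.25% → $0.36
Subtotal = $475.47; tax = $21.45; total due = $496.92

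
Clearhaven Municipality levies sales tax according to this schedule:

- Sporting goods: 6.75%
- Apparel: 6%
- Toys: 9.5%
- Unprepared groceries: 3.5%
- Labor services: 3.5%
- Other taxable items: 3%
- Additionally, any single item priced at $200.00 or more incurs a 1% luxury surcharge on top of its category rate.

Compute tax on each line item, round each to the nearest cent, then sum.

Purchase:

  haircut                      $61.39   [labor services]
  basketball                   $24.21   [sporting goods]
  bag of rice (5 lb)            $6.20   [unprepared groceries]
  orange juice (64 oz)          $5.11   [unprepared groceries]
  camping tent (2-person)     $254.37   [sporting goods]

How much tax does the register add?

Haircut $61.39: labor services → 3.5% → $2.15
Basketball $24.21: sporting goods → 6.75% → $1.63
Bag of rice (5 lb) $6.20: unprepared groceries → 3.5% → $0.22
Orange juice (64 oz) $5.11: unprepared groceries → 3.5% → $0.18
Camping tent (2-person) $254.37: sporting goods → 6.75% + 1% surcharge = 7.75% → $19.71
Total tax = $2.15 + $1.63 + $0.22 + $0.18 + $19.71 = $23.89

$23.89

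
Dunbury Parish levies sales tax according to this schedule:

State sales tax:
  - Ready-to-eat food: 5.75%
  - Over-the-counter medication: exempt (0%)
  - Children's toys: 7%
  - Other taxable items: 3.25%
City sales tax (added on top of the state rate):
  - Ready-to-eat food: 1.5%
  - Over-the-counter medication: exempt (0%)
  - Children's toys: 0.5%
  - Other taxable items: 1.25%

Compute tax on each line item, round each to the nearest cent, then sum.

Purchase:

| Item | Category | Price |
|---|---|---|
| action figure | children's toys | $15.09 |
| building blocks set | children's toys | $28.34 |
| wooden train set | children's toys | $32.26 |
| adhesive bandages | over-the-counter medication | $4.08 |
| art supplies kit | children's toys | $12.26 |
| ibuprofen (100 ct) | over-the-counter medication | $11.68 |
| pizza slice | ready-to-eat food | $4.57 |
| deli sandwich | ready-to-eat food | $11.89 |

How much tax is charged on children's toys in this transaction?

$6.60

Action figure $15.09: children's toys → 7% + 0.5% city = 7.5% → $1.13
Building blocks set $28.34: children's toys → 7% + 0.5% city = 7.5% → $2.13
Wooden train set $32.26: children's toys → 7% + 0.5% city = 7.5% → $2.42
Art supplies kit $12.26: children's toys → 7% + 0.5% city = 7.5% → $0.92
Tax on children's toys = $1.13 + $2.13 + $2.42 + $0.92 = $6.60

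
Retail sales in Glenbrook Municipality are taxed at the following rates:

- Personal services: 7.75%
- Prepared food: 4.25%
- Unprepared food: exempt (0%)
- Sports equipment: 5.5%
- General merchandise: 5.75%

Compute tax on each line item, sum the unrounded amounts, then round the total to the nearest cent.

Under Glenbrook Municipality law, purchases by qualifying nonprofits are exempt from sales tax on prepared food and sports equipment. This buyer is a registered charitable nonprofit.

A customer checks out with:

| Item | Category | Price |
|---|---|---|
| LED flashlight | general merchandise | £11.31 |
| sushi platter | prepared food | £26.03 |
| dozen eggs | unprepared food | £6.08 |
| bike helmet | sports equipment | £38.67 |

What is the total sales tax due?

LED flashlight £11.31: general merchandise → 5.75% → £0.650325
Sushi platter £26.03: prepared food, buyer-exempt → 0% → £0.00
Dozen eggs £6.08: unprepared food → 0% → £0.00
Bike helmet £38.67: sports equipment, buyer-exempt → 0% → £0.00
Unrounded tax sum = £0.650325 → £0.65

£0.65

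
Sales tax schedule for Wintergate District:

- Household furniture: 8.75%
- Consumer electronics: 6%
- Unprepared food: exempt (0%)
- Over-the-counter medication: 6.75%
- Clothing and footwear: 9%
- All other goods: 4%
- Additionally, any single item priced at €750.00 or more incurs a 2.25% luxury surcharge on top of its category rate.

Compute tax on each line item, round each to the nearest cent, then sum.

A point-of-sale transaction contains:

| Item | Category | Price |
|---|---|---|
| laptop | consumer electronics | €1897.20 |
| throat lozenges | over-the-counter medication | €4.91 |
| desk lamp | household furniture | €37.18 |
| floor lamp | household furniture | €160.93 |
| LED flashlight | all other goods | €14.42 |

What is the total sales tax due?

€174.76

Laptop €1897.20: consumer electronics → 6% + 2.25% surcharge = 8.25% → €156.52
Throat lozenges €4.91: over-the-counter medication → 6.75% → €0.33
Desk lamp €37.18: household furniture → 8.75% → €3.25
Floor lamp €160.93: household furniture → 8.75% → €14.08
LED flashlight €14.42: all other goods → 4% → €0.58
Total tax = €156.52 + €0.33 + €3.25 + €14.08 + €0.58 = €174.76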